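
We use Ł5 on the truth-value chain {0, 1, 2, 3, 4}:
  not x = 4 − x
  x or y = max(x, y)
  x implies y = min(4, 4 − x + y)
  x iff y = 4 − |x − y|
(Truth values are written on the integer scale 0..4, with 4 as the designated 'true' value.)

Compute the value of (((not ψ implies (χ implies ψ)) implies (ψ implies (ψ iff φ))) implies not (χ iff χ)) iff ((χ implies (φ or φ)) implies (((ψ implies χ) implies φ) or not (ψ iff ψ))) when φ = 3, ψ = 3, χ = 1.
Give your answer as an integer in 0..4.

0

not ψ = not 3 = 1
χ implies ψ = 1 implies 3 = 4
not ψ implies (χ implies ψ) = 1 implies 4 = 4
ψ iff φ = 3 iff 3 = 4
ψ implies (ψ iff φ) = 3 implies 4 = 4
(not ψ implies (χ implies ψ)) implies (ψ implies (ψ iff φ)) = 4 implies 4 = 4
χ iff χ = 1 iff 1 = 4
not (χ iff χ) = not 4 = 0
((not ψ implies (χ implies ψ)) implies (ψ implies (ψ iff φ))) implies not (χ iff χ) = 4 implies 0 = 0
φ or φ = 3 or 3 = 3
χ implies (φ or φ) = 1 implies 3 = 4
ψ implies χ = 3 implies 1 = 2
(ψ implies χ) implies φ = 2 implies 3 = 4
ψ iff ψ = 3 iff 3 = 4
not (ψ iff ψ) = not 4 = 0
((ψ implies χ) implies φ) or not (ψ iff ψ) = 4 or 0 = 4
(χ implies (φ or φ)) implies (((ψ implies χ) implies φ) or not (ψ iff ψ)) = 4 implies 4 = 4
(((not ψ implies (χ implies ψ)) implies (ψ implies (ψ iff φ))) implies not (χ iff χ)) iff ((χ implies (φ or φ)) implies (((ψ implies χ) implies φ) or not (ψ iff ψ))) = 0 iff 4 = 0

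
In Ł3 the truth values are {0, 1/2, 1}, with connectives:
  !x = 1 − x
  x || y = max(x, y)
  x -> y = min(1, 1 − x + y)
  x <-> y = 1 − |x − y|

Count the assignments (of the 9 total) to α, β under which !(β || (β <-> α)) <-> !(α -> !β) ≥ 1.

α = 0, β = 0 ↦ 1  ≥
α = 0, β = 1/2 ↦ 1/2  <
α = 0, β = 1 ↦ 1  ≥
α = 1/2, β = 0 ↦ 1/2  <
α = 1/2, β = 1/2 ↦ 1  ≥
α = 1/2, β = 1 ↦ 1/2  <
α = 1, β = 0 ↦ 0  <
α = 1, β = 1/2 ↦ 1  ≥
α = 1, β = 1 ↦ 0  <
So 4 of the 9 assignments meet the threshold.

4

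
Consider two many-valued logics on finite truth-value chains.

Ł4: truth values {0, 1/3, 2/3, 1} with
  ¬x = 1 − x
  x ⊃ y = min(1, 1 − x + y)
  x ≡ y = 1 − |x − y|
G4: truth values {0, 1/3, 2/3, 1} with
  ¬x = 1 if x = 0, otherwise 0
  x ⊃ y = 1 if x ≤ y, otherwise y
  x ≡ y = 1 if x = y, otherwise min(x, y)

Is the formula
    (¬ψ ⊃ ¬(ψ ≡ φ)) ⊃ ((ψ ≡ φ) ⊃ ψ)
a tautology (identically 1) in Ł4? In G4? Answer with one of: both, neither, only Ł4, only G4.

In Ł4: every assignment gives 1 — tautology.
In G4: at φ = 1/3, ψ = 1/3 the value is 1/3 — not a tautology.

only Ł4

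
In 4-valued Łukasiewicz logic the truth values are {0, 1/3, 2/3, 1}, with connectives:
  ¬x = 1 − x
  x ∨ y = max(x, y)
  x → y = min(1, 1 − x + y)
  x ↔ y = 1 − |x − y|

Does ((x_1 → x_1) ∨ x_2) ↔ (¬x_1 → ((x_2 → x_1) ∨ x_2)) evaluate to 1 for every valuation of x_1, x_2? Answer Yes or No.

Counterexample: take x_1 = 0, x_2 = 1/3.
x_1 → x_1 = 0 → 0 = 1
(x_1 → x_1) ∨ x_2 = 1 ∨ 1/3 = 1
¬x_1 = ¬0 = 1
x_2 → x_1 = 1/3 → 0 = 2/3
(x_2 → x_1) ∨ x_2 = 2/3 ∨ 1/3 = 2/3
¬x_1 → ((x_2 → x_1) ∨ x_2) = 1 → 2/3 = 2/3
((x_1 → x_1) ∨ x_2) ↔ (¬x_1 → ((x_2 → x_1) ∨ x_2)) = 1 ↔ 2/3 = 2/3
This gives 2/3 ≠ 1.

No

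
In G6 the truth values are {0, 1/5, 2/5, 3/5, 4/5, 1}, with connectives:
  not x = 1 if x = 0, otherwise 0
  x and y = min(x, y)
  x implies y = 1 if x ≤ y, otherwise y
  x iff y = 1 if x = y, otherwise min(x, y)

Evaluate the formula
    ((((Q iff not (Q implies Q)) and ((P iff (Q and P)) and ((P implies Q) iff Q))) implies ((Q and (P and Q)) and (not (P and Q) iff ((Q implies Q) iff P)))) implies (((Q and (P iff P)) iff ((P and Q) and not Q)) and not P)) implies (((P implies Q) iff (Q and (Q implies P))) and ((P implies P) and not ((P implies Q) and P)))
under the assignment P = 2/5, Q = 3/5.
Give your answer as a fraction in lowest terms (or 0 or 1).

Q implies Q = 3/5 implies 3/5 = 1
not (Q implies Q) = not 1 = 0
Q iff not (Q implies Q) = 3/5 iff 0 = 0
Q and P = 3/5 and 2/5 = 2/5
P iff (Q and P) = 2/5 iff 2/5 = 1
P implies Q = 2/5 implies 3/5 = 1
(P implies Q) iff Q = 1 iff 3/5 = 3/5
(P iff (Q and P)) and ((P implies Q) iff Q) = 1 and 3/5 = 3/5
(Q iff not (Q implies Q)) and ((P iff (Q and P)) and ((P implies Q) iff Q)) = 0 and 3/5 = 0
P and Q = 2/5 and 3/5 = 2/5
Q and (P and Q) = 3/5 and 2/5 = 2/5
P and Q = 2/5 and 3/5 = 2/5
not (P and Q) = not 2/5 = 0
Q implies Q = 3/5 implies 3/5 = 1
(Q implies Q) iff P = 1 iff 2/5 = 2/5
not (P and Q) iff ((Q implies Q) iff P) = 0 iff 2/5 = 0
(Q and (P and Q)) and (not (P and Q) iff ((Q implies Q) iff P)) = 2/5 and 0 = 0
((Q iff not (Q implies Q)) and ((P iff (Q and P)) and ((P implies Q) iff Q))) implies ((Q and (P and Q)) and (not (P and Q) iff ((Q implies Q) iff P))) = 0 implies 0 = 1
P iff P = 2/5 iff 2/5 = 1
Q and (P iff P) = 3/5 and 1 = 3/5
P and Q = 2/5 and 3/5 = 2/5
not Q = not 3/5 = 0
(P and Q) and not Q = 2/5 and 0 = 0
(Q and (P iff P)) iff ((P and Q) and not Q) = 3/5 iff 0 = 0
not P = not 2/5 = 0
((Q and (P iff P)) iff ((P and Q) and not Q)) and not P = 0 and 0 = 0
(((Q iff not (Q implies Q)) and ((P iff (Q and P)) and ((P implies Q) iff Q))) implies ((Q and (P and Q)) and (not (P and Q) iff ((Q implies Q) iff P)))) implies (((Q and (P iff P)) iff ((P and Q) and not Q)) and not P) = 1 implies 0 = 0
P implies Q = 2/5 implies 3/5 = 1
Q implies P = 3/5 implies 2/5 = 2/5
Q and (Q implies P) = 3/5 and 2/5 = 2/5
(P implies Q) iff (Q and (Q implies P)) = 1 iff 2/5 = 2/5
P implies P = 2/5 implies 2/5 = 1
P implies Q = 2/5 implies 3/5 = 1
(P implies Q) and P = 1 and 2/5 = 2/5
not ((P implies Q) and P) = not 2/5 = 0
(P implies P) and not ((P implies Q) and P) = 1 and 0 = 0
((P implies Q) iff (Q and (Q implies P))) and ((P implies P) and not ((P implies Q) and P)) = 2/5 and 0 = 0
((((Q iff not (Q implies Q)) and ((P iff (Q and P)) and ((P implies Q) iff Q))) implies ((Q and (P and Q)) and (not (P and Q) iff ((Q implies Q) iff P)))) implies (((Q and (P iff P)) iff ((P and Q) and not Q)) and not P)) implies (((P implies Q) iff (Q and (Q implies P))) and ((P implies P) and not ((P implies Q) and P))) = 0 implies 0 = 1

1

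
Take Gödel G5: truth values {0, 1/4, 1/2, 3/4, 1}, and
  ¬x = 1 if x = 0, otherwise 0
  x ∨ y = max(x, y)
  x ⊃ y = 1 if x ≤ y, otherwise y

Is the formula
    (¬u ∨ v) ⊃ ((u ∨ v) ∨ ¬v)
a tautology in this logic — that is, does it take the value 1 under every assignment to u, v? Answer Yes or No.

No

Counterexample: take u = 0, v = 1/4.
¬u = ¬0 = 1
¬u ∨ v = 1 ∨ 1/4 = 1
u ∨ v = 0 ∨ 1/4 = 1/4
¬v = ¬1/4 = 0
(u ∨ v) ∨ ¬v = 1/4 ∨ 0 = 1/4
(¬u ∨ v) ⊃ ((u ∨ v) ∨ ¬v) = 1 ⊃ 1/4 = 1/4
This gives 1/4 ≠ 1.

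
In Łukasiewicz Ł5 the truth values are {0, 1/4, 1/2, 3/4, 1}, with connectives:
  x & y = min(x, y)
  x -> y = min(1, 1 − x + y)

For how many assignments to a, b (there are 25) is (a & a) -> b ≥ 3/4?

19

value 1: 15 assignments (counts)
value 3/4: 4 assignments (counts)
value 1/2: 3 assignments
value 1/4: 2 assignments
value 0: 1 assignment
So 19 of the 25 assignments meet the threshold.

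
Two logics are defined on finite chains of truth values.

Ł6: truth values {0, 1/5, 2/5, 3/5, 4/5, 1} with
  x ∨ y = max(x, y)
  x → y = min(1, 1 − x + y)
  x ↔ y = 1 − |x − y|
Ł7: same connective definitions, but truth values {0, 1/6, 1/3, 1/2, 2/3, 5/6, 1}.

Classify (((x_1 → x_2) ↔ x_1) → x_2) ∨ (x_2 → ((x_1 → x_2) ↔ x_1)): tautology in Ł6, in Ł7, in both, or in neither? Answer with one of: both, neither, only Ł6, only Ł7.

both

In Ł6: every assignment gives 1 — tautology.
In Ł7: every assignment gives 1 — tautology.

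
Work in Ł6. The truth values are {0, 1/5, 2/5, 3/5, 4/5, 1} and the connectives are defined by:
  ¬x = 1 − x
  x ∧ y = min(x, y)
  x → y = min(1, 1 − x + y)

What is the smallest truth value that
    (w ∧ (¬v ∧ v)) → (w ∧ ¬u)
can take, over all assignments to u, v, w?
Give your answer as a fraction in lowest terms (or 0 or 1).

Take u = 1, v = 2/5, w = 2/5:
¬v = ¬2/5 = 3/5
¬v ∧ v = 3/5 ∧ 2/5 = 2/5
w ∧ (¬v ∧ v) = 2/5 ∧ 2/5 = 2/5
¬u = ¬1 = 0
w ∧ ¬u = 2/5 ∧ 0 = 0
(w ∧ (¬v ∧ v)) → (w ∧ ¬u) = 2/5 → 0 = 3/5
No assignment yields a value below 3/5, so this is the minimum.

3/5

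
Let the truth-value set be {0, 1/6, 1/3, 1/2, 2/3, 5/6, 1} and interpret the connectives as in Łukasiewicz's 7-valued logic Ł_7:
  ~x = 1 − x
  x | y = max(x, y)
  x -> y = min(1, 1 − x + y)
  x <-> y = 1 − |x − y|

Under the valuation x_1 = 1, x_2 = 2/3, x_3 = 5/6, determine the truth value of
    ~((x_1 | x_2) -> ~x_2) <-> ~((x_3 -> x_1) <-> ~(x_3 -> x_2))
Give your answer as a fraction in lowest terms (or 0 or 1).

x_1 | x_2 = 1 | 2/3 = 1
~x_2 = ~2/3 = 1/3
(x_1 | x_2) -> ~x_2 = 1 -> 1/3 = 1/3
~((x_1 | x_2) -> ~x_2) = ~1/3 = 2/3
x_3 -> x_1 = 5/6 -> 1 = 1
x_3 -> x_2 = 5/6 -> 2/3 = 5/6
~(x_3 -> x_2) = ~5/6 = 1/6
(x_3 -> x_1) <-> ~(x_3 -> x_2) = 1 <-> 1/6 = 1/6
~((x_3 -> x_1) <-> ~(x_3 -> x_2)) = ~1/6 = 5/6
~((x_1 | x_2) -> ~x_2) <-> ~((x_3 -> x_1) <-> ~(x_3 -> x_2)) = 2/3 <-> 5/6 = 5/6

5/6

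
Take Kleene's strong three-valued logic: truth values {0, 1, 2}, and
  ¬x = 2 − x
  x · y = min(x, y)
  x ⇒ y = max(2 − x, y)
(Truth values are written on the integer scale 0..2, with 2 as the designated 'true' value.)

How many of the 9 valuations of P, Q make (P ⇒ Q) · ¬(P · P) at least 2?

3

P = 0, Q = 0 ↦ 2  ≥
P = 0, Q = 1 ↦ 2  ≥
P = 0, Q = 2 ↦ 2  ≥
P = 1, Q = 0 ↦ 1  <
P = 1, Q = 1 ↦ 1  <
P = 1, Q = 2 ↦ 1  <
P = 2, Q = 0 ↦ 0  <
P = 2, Q = 1 ↦ 0  <
P = 2, Q = 2 ↦ 0  <
So 3 of the 9 assignments meet the threshold.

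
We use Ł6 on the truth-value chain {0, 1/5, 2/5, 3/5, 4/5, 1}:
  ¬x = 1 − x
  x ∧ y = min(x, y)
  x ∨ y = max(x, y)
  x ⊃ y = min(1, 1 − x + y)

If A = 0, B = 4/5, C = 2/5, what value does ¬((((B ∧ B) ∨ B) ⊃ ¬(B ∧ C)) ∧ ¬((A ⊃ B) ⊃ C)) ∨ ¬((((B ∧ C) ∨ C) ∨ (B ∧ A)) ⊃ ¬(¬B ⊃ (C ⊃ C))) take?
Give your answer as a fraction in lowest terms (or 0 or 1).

2/5

B ∧ B = 4/5 ∧ 4/5 = 4/5
(B ∧ B) ∨ B = 4/5 ∨ 4/5 = 4/5
B ∧ C = 4/5 ∧ 2/5 = 2/5
¬(B ∧ C) = ¬2/5 = 3/5
((B ∧ B) ∨ B) ⊃ ¬(B ∧ C) = 4/5 ⊃ 3/5 = 4/5
A ⊃ B = 0 ⊃ 4/5 = 1
(A ⊃ B) ⊃ C = 1 ⊃ 2/5 = 2/5
¬((A ⊃ B) ⊃ C) = ¬2/5 = 3/5
(((B ∧ B) ∨ B) ⊃ ¬(B ∧ C)) ∧ ¬((A ⊃ B) ⊃ C) = 4/5 ∧ 3/5 = 3/5
¬((((B ∧ B) ∨ B) ⊃ ¬(B ∧ C)) ∧ ¬((A ⊃ B) ⊃ C)) = ¬3/5 = 2/5
B ∧ C = 4/5 ∧ 2/5 = 2/5
(B ∧ C) ∨ C = 2/5 ∨ 2/5 = 2/5
B ∧ A = 4/5 ∧ 0 = 0
((B ∧ C) ∨ C) ∨ (B ∧ A) = 2/5 ∨ 0 = 2/5
¬B = ¬4/5 = 1/5
C ⊃ C = 2/5 ⊃ 2/5 = 1
¬B ⊃ (C ⊃ C) = 1/5 ⊃ 1 = 1
¬(¬B ⊃ (C ⊃ C)) = ¬1 = 0
(((B ∧ C) ∨ C) ∨ (B ∧ A)) ⊃ ¬(¬B ⊃ (C ⊃ C)) = 2/5 ⊃ 0 = 3/5
¬((((B ∧ C) ∨ C) ∨ (B ∧ A)) ⊃ ¬(¬B ⊃ (C ⊃ C))) = ¬3/5 = 2/5
¬((((B ∧ B) ∨ B) ⊃ ¬(B ∧ C)) ∧ ¬((A ⊃ B) ⊃ C)) ∨ ¬((((B ∧ C) ∨ C) ∨ (B ∧ A)) ⊃ ¬(¬B ⊃ (C ⊃ C))) = 2/5 ∨ 2/5 = 2/5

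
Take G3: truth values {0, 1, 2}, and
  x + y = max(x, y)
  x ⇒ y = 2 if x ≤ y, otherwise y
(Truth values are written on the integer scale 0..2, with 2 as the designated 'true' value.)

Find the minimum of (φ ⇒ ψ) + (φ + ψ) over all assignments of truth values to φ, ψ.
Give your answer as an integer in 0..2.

Take φ = 1, ψ = 0:
φ ⇒ ψ = 1 ⇒ 0 = 0
φ + ψ = 1 + 0 = 1
(φ ⇒ ψ) + (φ + ψ) = 0 + 1 = 1
No assignment yields a value below 1, so this is the minimum.

1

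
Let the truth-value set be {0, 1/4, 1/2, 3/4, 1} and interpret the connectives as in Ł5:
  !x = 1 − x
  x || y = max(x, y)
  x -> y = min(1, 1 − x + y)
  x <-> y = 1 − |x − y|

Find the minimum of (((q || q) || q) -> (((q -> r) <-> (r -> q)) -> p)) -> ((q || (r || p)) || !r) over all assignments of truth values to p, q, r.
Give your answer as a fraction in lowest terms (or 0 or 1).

Take p = 0, q = 0, r = 1/2:
q || q = 0 || 0 = 0
(q || q) || q = 0 || 0 = 0
q -> r = 0 -> 1/2 = 1
r -> q = 1/2 -> 0 = 1/2
(q -> r) <-> (r -> q) = 1 <-> 1/2 = 1/2
((q -> r) <-> (r -> q)) -> p = 1/2 -> 0 = 1/2
((q || q) || q) -> (((q -> r) <-> (r -> q)) -> p) = 0 -> 1/2 = 1
r || p = 1/2 || 0 = 1/2
q || (r || p) = 0 || 1/2 = 1/2
!r = !1/2 = 1/2
(q || (r || p)) || !r = 1/2 || 1/2 = 1/2
(((q || q) || q) -> (((q -> r) <-> (r -> q)) -> p)) -> ((q || (r || p)) || !r) = 1 -> 1/2 = 1/2
No assignment yields a value below 1/2, so this is the minimum.

1/2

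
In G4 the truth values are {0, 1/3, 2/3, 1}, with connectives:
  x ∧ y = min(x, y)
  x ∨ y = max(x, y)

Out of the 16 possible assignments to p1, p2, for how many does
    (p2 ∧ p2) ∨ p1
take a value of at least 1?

7

p1 = 0, p2 = 0 ↦ 0  <
p1 = 0, p2 = 1/3 ↦ 1/3  <
p1 = 0, p2 = 2/3 ↦ 2/3  <
p1 = 0, p2 = 1 ↦ 1  ≥
p1 = 1/3, p2 = 0 ↦ 1/3  <
p1 = 1/3, p2 = 1/3 ↦ 1/3  <
p1 = 1/3, p2 = 2/3 ↦ 2/3  <
p1 = 1/3, p2 = 1 ↦ 1  ≥
p1 = 2/3, p2 = 0 ↦ 2/3  <
p1 = 2/3, p2 = 1/3 ↦ 2/3  <
p1 = 2/3, p2 = 2/3 ↦ 2/3  <
p1 = 2/3, p2 = 1 ↦ 1  ≥
p1 = 1, p2 = 0 ↦ 1  ≥
p1 = 1, p2 = 1/3 ↦ 1  ≥
p1 = 1, p2 = 2/3 ↦ 1  ≥
p1 = 1, p2 = 1 ↦ 1  ≥
So 7 of the 16 assignments meet the threshold.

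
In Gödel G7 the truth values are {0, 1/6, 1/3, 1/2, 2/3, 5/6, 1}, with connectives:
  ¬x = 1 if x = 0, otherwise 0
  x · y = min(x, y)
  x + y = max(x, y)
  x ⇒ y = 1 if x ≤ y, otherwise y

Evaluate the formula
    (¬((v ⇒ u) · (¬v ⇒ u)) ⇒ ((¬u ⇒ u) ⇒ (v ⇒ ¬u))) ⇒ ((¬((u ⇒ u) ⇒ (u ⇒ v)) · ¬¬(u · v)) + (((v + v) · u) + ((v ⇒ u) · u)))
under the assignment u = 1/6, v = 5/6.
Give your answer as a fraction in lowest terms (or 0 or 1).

1/6

v ⇒ u = 5/6 ⇒ 1/6 = 1/6
¬v = ¬5/6 = 0
¬v ⇒ u = 0 ⇒ 1/6 = 1
(v ⇒ u) · (¬v ⇒ u) = 1/6 · 1 = 1/6
¬((v ⇒ u) · (¬v ⇒ u)) = ¬1/6 = 0
¬u = ¬1/6 = 0
¬u ⇒ u = 0 ⇒ 1/6 = 1
¬u = ¬1/6 = 0
v ⇒ ¬u = 5/6 ⇒ 0 = 0
(¬u ⇒ u) ⇒ (v ⇒ ¬u) = 1 ⇒ 0 = 0
¬((v ⇒ u) · (¬v ⇒ u)) ⇒ ((¬u ⇒ u) ⇒ (v ⇒ ¬u)) = 0 ⇒ 0 = 1
u ⇒ u = 1/6 ⇒ 1/6 = 1
u ⇒ v = 1/6 ⇒ 5/6 = 1
(u ⇒ u) ⇒ (u ⇒ v) = 1 ⇒ 1 = 1
¬((u ⇒ u) ⇒ (u ⇒ v)) = ¬1 = 0
u · v = 1/6 · 5/6 = 1/6
¬(u · v) = ¬1/6 = 0
¬¬(u · v) = ¬0 = 1
¬((u ⇒ u) ⇒ (u ⇒ v)) · ¬¬(u · v) = 0 · 1 = 0
v + v = 5/6 + 5/6 = 5/6
(v + v) · u = 5/6 · 1/6 = 1/6
v ⇒ u = 5/6 ⇒ 1/6 = 1/6
(v ⇒ u) · u = 1/6 · 1/6 = 1/6
((v + v) · u) + ((v ⇒ u) · u) = 1/6 + 1/6 = 1/6
(¬((u ⇒ u) ⇒ (u ⇒ v)) · ¬¬(u · v)) + (((v + v) · u) + ((v ⇒ u) · u)) = 0 + 1/6 = 1/6
(¬((v ⇒ u) · (¬v ⇒ u)) ⇒ ((¬u ⇒ u) ⇒ (v ⇒ ¬u))) ⇒ ((¬((u ⇒ u) ⇒ (u ⇒ v)) · ¬¬(u · v)) + (((v + v) · u) + ((v ⇒ u) · u))) = 1 ⇒ 1/6 = 1/6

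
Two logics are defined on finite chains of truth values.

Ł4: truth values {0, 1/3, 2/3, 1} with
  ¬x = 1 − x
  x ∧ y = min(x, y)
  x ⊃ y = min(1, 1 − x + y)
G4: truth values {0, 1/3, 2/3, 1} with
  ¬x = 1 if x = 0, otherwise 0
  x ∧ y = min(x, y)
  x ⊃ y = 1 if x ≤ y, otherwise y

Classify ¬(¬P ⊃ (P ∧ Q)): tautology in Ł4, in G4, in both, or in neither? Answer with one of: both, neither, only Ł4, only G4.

In Ł4: at P = 1/3, Q = 0 the value is 2/3 — not a tautology.
In G4: at P = 1/3, Q = 0 the value is 0 — not a tautology.

neither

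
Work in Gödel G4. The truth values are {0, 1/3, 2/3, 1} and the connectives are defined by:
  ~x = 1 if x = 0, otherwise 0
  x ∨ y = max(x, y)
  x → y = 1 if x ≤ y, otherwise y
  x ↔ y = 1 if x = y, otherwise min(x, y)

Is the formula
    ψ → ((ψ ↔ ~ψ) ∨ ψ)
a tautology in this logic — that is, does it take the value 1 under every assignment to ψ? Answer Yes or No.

Yes

ψ = 0 ↦ 1
ψ = 1/3 ↦ 1
ψ = 2/3 ↦ 1
ψ = 1 ↦ 1
Every assignment gives a value ≥ 1.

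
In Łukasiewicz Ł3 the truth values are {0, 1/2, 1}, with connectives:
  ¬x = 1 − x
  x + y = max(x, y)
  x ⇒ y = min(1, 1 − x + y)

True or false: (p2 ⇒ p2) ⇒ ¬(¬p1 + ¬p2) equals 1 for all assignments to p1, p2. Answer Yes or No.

No

Counterexample: take p1 = 0, p2 = 0.
p2 ⇒ p2 = 0 ⇒ 0 = 1
¬p1 = ¬0 = 1
¬p2 = ¬0 = 1
¬p1 + ¬p2 = 1 + 1 = 1
¬(¬p1 + ¬p2) = ¬1 = 0
(p2 ⇒ p2) ⇒ ¬(¬p1 + ¬p2) = 1 ⇒ 0 = 0
This gives 0 ≠ 1.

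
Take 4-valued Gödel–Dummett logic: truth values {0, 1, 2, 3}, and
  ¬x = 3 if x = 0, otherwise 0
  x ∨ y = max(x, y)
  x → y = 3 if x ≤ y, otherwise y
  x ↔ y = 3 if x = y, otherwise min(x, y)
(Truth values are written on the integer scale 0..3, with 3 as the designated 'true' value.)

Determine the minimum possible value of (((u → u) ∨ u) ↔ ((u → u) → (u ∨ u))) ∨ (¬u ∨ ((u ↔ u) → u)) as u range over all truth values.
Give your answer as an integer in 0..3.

Take u = 1:
u → u = 1 → 1 = 3
(u → u) ∨ u = 3 ∨ 1 = 3
u → u = 1 → 1 = 3
u ∨ u = 1 ∨ 1 = 1
(u → u) → (u ∨ u) = 3 → 1 = 1
((u → u) ∨ u) ↔ ((u → u) → (u ∨ u)) = 3 ↔ 1 = 1
¬u = ¬1 = 0
u ↔ u = 1 ↔ 1 = 3
(u ↔ u) → u = 3 → 1 = 1
¬u ∨ ((u ↔ u) → u) = 0 ∨ 1 = 1
(((u → u) ∨ u) ↔ ((u → u) → (u ∨ u))) ∨ (¬u ∨ ((u ↔ u) → u)) = 1 ∨ 1 = 1
No assignment yields a value below 1, so this is the minimum.

1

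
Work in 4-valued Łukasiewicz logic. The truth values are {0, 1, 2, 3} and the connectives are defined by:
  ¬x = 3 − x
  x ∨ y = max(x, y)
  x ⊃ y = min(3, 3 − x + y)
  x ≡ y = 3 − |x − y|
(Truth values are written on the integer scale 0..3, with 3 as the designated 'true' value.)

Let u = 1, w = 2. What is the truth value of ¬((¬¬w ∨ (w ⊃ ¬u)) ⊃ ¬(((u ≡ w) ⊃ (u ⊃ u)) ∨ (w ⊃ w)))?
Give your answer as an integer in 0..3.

¬w = ¬2 = 1
¬¬w = ¬1 = 2
¬u = ¬1 = 2
w ⊃ ¬u = 2 ⊃ 2 = 3
¬¬w ∨ (w ⊃ ¬u) = 2 ∨ 3 = 3
u ≡ w = 1 ≡ 2 = 2
u ⊃ u = 1 ⊃ 1 = 3
(u ≡ w) ⊃ (u ⊃ u) = 2 ⊃ 3 = 3
w ⊃ w = 2 ⊃ 2 = 3
((u ≡ w) ⊃ (u ⊃ u)) ∨ (w ⊃ w) = 3 ∨ 3 = 3
¬(((u ≡ w) ⊃ (u ⊃ u)) ∨ (w ⊃ w)) = ¬3 = 0
(¬¬w ∨ (w ⊃ ¬u)) ⊃ ¬(((u ≡ w) ⊃ (u ⊃ u)) ∨ (w ⊃ w)) = 3 ⊃ 0 = 0
¬((¬¬w ∨ (w ⊃ ¬u)) ⊃ ¬(((u ≡ w) ⊃ (u ⊃ u)) ∨ (w ⊃ w))) = ¬0 = 3

3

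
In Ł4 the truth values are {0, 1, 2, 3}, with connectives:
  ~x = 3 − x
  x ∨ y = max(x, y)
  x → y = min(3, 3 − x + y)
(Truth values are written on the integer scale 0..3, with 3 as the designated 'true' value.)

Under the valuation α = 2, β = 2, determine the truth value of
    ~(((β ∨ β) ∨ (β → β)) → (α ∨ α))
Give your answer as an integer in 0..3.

1

β ∨ β = 2 ∨ 2 = 2
β → β = 2 → 2 = 3
(β ∨ β) ∨ (β → β) = 2 ∨ 3 = 3
α ∨ α = 2 ∨ 2 = 2
((β ∨ β) ∨ (β → β)) → (α ∨ α) = 3 → 2 = 2
~(((β ∨ β) ∨ (β → β)) → (α ∨ α)) = ~2 = 1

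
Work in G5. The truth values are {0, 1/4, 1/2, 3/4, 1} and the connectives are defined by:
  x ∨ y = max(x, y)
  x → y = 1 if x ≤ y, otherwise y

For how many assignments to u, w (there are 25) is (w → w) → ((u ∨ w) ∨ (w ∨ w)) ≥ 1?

9

value 1: 9 assignments (counts)
value 3/4: 7 assignments
value 1/2: 5 assignments
value 1/4: 3 assignments
value 0: 1 assignment
So 9 of the 25 assignments meet the threshold.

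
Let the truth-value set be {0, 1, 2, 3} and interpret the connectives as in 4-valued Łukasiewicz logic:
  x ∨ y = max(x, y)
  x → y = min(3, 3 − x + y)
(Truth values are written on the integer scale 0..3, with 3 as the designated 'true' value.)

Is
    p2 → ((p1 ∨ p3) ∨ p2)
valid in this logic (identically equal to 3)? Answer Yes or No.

Yes

At p1 = 2, p2 = 1, p3 = 1, for instance:
p1 ∨ p3 = 2 ∨ 1 = 2
(p1 ∨ p3) ∨ p2 = 2 ∨ 1 = 2
p2 → ((p1 ∨ p3) ∨ p2) = 1 → 2 = 3
and checking the remaining 63 assignments likewise gives ≥ 3 in every case.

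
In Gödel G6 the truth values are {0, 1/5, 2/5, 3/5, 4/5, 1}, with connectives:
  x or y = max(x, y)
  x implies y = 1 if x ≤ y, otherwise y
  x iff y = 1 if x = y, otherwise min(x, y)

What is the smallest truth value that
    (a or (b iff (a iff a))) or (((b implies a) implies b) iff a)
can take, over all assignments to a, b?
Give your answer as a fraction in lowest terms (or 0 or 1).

Take a = 0, b = 1/5:
a iff a = 0 iff 0 = 1
b iff (a iff a) = 1/5 iff 1 = 1/5
a or (b iff (a iff a)) = 0 or 1/5 = 1/5
b implies a = 1/5 implies 0 = 0
(b implies a) implies b = 0 implies 1/5 = 1
((b implies a) implies b) iff a = 1 iff 0 = 0
(a or (b iff (a iff a))) or (((b implies a) implies b) iff a) = 1/5 or 0 = 1/5
No assignment yields a value below 1/5, so this is the minimum.

1/5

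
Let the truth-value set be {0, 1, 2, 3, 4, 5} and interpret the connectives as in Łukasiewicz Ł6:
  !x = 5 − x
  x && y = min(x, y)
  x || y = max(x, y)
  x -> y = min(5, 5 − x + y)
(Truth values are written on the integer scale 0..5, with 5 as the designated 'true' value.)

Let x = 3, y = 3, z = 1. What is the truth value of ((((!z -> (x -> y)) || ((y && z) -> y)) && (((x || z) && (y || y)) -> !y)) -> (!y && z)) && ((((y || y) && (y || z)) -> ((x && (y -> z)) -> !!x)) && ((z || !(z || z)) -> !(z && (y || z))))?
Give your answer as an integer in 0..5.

2

!z = !1 = 4
x -> y = 3 -> 3 = 5
!z -> (x -> y) = 4 -> 5 = 5
y && z = 3 && 1 = 1
(y && z) -> y = 1 -> 3 = 5
(!z -> (x -> y)) || ((y && z) -> y) = 5 || 5 = 5
x || z = 3 || 1 = 3
y || y = 3 || 3 = 3
(x || z) && (y || y) = 3 && 3 = 3
!y = !3 = 2
((x || z) && (y || y)) -> !y = 3 -> 2 = 4
((!z -> (x -> y)) || ((y && z) -> y)) && (((x || z) && (y || y)) -> !y) = 5 && 4 = 4
!y = !3 = 2
!y && z = 2 && 1 = 1
(((!z -> (x -> y)) || ((y && z) -> y)) && (((x || z) && (y || y)) -> !y)) -> (!y && z) = 4 -> 1 = 2
y || y = 3 || 3 = 3
y || z = 3 || 1 = 3
(y || y) && (y || z) = 3 && 3 = 3
y -> z = 3 -> 1 = 3
x && (y -> z) = 3 && 3 = 3
!x = !3 = 2
!!x = !2 = 3
(x && (y -> z)) -> !!x = 3 -> 3 = 5
((y || y) && (y || z)) -> ((x && (y -> z)) -> !!x) = 3 -> 5 = 5
z || z = 1 || 1 = 1
!(z || z) = !1 = 4
z || !(z || z) = 1 || 4 = 4
y || z = 3 || 1 = 3
z && (y || z) = 1 && 3 = 1
!(z && (y || z)) = !1 = 4
(z || !(z || z)) -> !(z && (y || z)) = 4 -> 4 = 5
(((y || y) && (y || z)) -> ((x && (y -> z)) -> !!x)) && ((z || !(z || z)) -> !(z && (y || z))) = 5 && 5 = 5
((((!z -> (x -> y)) || ((y && z) -> y)) && (((x || z) && (y || y)) -> !y)) -> (!y && z)) && ((((y || y) && (y || z)) -> ((x && (y -> z)) -> !!x)) && ((z || !(z || z)) -> !(z && (y || z)))) = 2 && 5 = 2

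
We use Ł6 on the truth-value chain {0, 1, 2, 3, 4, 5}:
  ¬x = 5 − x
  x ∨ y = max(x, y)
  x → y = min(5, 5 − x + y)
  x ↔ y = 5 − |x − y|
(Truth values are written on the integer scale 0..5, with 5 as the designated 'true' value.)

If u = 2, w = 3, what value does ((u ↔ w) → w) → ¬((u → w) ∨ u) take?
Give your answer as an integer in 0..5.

u ↔ w = 2 ↔ 3 = 4
(u ↔ w) → w = 4 → 3 = 4
u → w = 2 → 3 = 5
(u → w) ∨ u = 5 ∨ 2 = 5
¬((u → w) ∨ u) = ¬5 = 0
((u ↔ w) → w) → ¬((u → w) ∨ u) = 4 → 0 = 1

1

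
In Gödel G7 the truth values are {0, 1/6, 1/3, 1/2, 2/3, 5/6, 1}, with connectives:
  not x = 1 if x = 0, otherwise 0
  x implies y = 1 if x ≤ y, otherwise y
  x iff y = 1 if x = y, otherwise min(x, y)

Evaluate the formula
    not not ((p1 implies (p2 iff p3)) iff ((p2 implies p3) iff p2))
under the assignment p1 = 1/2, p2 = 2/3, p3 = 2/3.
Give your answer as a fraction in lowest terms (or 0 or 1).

1

p2 iff p3 = 2/3 iff 2/3 = 1
p1 implies (p2 iff p3) = 1/2 implies 1 = 1
p2 implies p3 = 2/3 implies 2/3 = 1
(p2 implies p3) iff p2 = 1 iff 2/3 = 2/3
(p1 implies (p2 iff p3)) iff ((p2 implies p3) iff p2) = 1 iff 2/3 = 2/3
not ((p1 implies (p2 iff p3)) iff ((p2 implies p3) iff p2)) = not 2/3 = 0
not not ((p1 implies (p2 iff p3)) iff ((p2 implies p3) iff p2)) = not 0 = 1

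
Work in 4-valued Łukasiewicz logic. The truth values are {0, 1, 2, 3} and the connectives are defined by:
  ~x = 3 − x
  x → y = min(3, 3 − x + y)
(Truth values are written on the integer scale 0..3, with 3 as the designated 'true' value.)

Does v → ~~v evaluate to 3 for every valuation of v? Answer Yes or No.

v = 0 ↦ 3
v = 1 ↦ 3
v = 2 ↦ 3
v = 3 ↦ 3
Every assignment gives a value ≥ 3.

Yes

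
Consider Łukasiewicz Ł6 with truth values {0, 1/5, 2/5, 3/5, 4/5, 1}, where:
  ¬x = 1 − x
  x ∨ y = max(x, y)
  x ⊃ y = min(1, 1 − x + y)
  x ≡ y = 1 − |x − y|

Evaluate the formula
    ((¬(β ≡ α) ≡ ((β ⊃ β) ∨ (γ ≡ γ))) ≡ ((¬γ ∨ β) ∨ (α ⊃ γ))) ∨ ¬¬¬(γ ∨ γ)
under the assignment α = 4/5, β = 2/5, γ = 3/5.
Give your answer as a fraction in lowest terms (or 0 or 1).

3/5

β ≡ α = 2/5 ≡ 4/5 = 3/5
¬(β ≡ α) = ¬3/5 = 2/5
β ⊃ β = 2/5 ⊃ 2/5 = 1
γ ≡ γ = 3/5 ≡ 3/5 = 1
(β ⊃ β) ∨ (γ ≡ γ) = 1 ∨ 1 = 1
¬(β ≡ α) ≡ ((β ⊃ β) ∨ (γ ≡ γ)) = 2/5 ≡ 1 = 2/5
¬γ = ¬3/5 = 2/5
¬γ ∨ β = 2/5 ∨ 2/5 = 2/5
α ⊃ γ = 4/5 ⊃ 3/5 = 4/5
(¬γ ∨ β) ∨ (α ⊃ γ) = 2/5 ∨ 4/5 = 4/5
(¬(β ≡ α) ≡ ((β ⊃ β) ∨ (γ ≡ γ))) ≡ ((¬γ ∨ β) ∨ (α ⊃ γ)) = 2/5 ≡ 4/5 = 3/5
γ ∨ γ = 3/5 ∨ 3/5 = 3/5
¬(γ ∨ γ) = ¬3/5 = 2/5
¬¬(γ ∨ γ) = ¬2/5 = 3/5
¬¬¬(γ ∨ γ) = ¬3/5 = 2/5
((¬(β ≡ α) ≡ ((β ⊃ β) ∨ (γ ≡ γ))) ≡ ((¬γ ∨ β) ∨ (α ⊃ γ))) ∨ ¬¬¬(γ ∨ γ) = 3/5 ∨ 2/5 = 3/5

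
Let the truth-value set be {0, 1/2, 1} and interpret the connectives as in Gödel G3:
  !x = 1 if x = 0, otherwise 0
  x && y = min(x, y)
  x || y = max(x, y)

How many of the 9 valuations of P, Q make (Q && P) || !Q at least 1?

P = 0, Q = 0 ↦ 1  ≥
P = 0, Q = 1/2 ↦ 0  <
P = 0, Q = 1 ↦ 0  <
P = 1/2, Q = 0 ↦ 1  ≥
P = 1/2, Q = 1/2 ↦ 1/2  <
P = 1/2, Q = 1 ↦ 1/2  <
P = 1, Q = 0 ↦ 1  ≥
P = 1, Q = 1/2 ↦ 1/2  <
P = 1, Q = 1 ↦ 1  ≥
So 4 of the 9 assignments meet the threshold.

4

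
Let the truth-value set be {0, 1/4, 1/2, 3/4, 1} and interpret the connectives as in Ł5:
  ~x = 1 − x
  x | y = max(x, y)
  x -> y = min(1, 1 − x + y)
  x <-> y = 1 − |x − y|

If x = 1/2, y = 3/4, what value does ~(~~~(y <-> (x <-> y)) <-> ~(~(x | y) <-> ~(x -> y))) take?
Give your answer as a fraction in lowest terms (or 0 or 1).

1/4

x <-> y = 1/2 <-> 3/4 = 3/4
y <-> (x <-> y) = 3/4 <-> 3/4 = 1
~(y <-> (x <-> y)) = ~1 = 0
~~(y <-> (x <-> y)) = ~0 = 1
~~~(y <-> (x <-> y)) = ~1 = 0
x | y = 1/2 | 3/4 = 3/4
~(x | y) = ~3/4 = 1/4
x -> y = 1/2 -> 3/4 = 1
~(x -> y) = ~1 = 0
~(x | y) <-> ~(x -> y) = 1/4 <-> 0 = 3/4
~(~(x | y) <-> ~(x -> y)) = ~3/4 = 1/4
~~~(y <-> (x <-> y)) <-> ~(~(x | y) <-> ~(x -> y)) = 0 <-> 1/4 = 3/4
~(~~~(y <-> (x <-> y)) <-> ~(~(x | y) <-> ~(x -> y))) = ~3/4 = 1/4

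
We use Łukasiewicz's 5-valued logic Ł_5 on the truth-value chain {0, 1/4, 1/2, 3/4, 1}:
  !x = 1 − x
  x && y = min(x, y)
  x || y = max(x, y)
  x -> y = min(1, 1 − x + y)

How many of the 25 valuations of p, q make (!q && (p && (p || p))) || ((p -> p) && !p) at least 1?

6

value 1: 6 assignments (counts)
value 3/4: 8 assignments
value 1/2: 7 assignments
value 1/4: 3 assignments
value 0: 1 assignment
So 6 of the 25 assignments meet the threshold.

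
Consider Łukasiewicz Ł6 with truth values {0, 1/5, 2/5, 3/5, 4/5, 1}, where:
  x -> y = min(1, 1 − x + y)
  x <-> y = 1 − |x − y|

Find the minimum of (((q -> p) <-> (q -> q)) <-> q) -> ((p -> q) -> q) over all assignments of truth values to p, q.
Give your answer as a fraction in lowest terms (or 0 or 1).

Take p = 0, q = 2/5:
q -> p = 2/5 -> 0 = 3/5
q -> q = 2/5 -> 2/5 = 1
(q -> p) <-> (q -> q) = 3/5 <-> 1 = 3/5
((q -> p) <-> (q -> q)) <-> q = 3/5 <-> 2/5 = 4/5
p -> q = 0 -> 2/5 = 1
(p -> q) -> q = 1 -> 2/5 = 2/5
(((q -> p) <-> (q -> q)) <-> q) -> ((p -> q) -> q) = 4/5 -> 2/5 = 3/5
No assignment yields a value below 3/5, so this is the minimum.

3/5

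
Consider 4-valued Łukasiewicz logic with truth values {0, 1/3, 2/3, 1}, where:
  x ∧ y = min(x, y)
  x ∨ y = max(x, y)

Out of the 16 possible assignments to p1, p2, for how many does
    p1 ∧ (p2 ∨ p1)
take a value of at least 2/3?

8

p1 = 0, p2 = 0 ↦ 0  <
p1 = 0, p2 = 1/3 ↦ 0  <
p1 = 0, p2 = 2/3 ↦ 0  <
p1 = 0, p2 = 1 ↦ 0  <
p1 = 1/3, p2 = 0 ↦ 1/3  <
p1 = 1/3, p2 = 1/3 ↦ 1/3  <
p1 = 1/3, p2 = 2/3 ↦ 1/3  <
p1 = 1/3, p2 = 1 ↦ 1/3  <
p1 = 2/3, p2 = 0 ↦ 2/3  ≥
p1 = 2/3, p2 = 1/3 ↦ 2/3  ≥
p1 = 2/3, p2 = 2/3 ↦ 2/3  ≥
p1 = 2/3, p2 = 1 ↦ 2/3  ≥
p1 = 1, p2 = 0 ↦ 1  ≥
p1 = 1, p2 = 1/3 ↦ 1  ≥
p1 = 1, p2 = 2/3 ↦ 1  ≥
p1 = 1, p2 = 1 ↦ 1  ≥
So 8 of the 16 assignments meet the threshold.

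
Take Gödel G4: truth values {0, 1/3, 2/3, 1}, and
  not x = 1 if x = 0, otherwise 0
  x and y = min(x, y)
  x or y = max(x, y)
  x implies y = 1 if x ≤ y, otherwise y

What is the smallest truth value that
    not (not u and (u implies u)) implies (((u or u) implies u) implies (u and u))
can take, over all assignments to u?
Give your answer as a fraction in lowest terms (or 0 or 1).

Take u = 1/3:
not u = not 1/3 = 0
u implies u = 1/3 implies 1/3 = 1
not u and (u implies u) = 0 and 1 = 0
not (not u and (u implies u)) = not 0 = 1
u or u = 1/3 or 1/3 = 1/3
(u or u) implies u = 1/3 implies 1/3 = 1
u and u = 1/3 and 1/3 = 1/3
((u or u) implies u) implies (u and u) = 1 implies 1/3 = 1/3
not (not u and (u implies u)) implies (((u or u) implies u) implies (u and u)) = 1 implies 1/3 = 1/3
No assignment yields a value below 1/3, so this is the minimum.

1/3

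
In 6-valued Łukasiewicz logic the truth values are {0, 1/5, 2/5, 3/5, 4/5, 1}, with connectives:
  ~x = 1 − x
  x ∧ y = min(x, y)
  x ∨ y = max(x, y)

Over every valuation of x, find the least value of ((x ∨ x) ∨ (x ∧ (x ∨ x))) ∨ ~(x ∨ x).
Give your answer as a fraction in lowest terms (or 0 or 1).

3/5

Take x = 2/5:
x ∨ x = 2/5 ∨ 2/5 = 2/5
x ∨ x = 2/5 ∨ 2/5 = 2/5
x ∧ (x ∨ x) = 2/5 ∧ 2/5 = 2/5
(x ∨ x) ∨ (x ∧ (x ∨ x)) = 2/5 ∨ 2/5 = 2/5
x ∨ x = 2/5 ∨ 2/5 = 2/5
~(x ∨ x) = ~2/5 = 3/5
((x ∨ x) ∨ (x ∧ (x ∨ x))) ∨ ~(x ∨ x) = 2/5 ∨ 3/5 = 3/5
No assignment yields a value below 3/5, so this is the minimum.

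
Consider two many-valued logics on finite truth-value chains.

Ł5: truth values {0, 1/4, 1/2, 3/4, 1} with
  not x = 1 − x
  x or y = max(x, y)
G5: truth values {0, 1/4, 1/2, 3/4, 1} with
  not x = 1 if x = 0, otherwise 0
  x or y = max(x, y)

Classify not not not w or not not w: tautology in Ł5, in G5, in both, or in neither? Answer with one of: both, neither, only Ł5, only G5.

only G5

In Ł5: at w = 1/4 the value is 3/4 — not a tautology.
In G5: every assignment gives 1 — tautology.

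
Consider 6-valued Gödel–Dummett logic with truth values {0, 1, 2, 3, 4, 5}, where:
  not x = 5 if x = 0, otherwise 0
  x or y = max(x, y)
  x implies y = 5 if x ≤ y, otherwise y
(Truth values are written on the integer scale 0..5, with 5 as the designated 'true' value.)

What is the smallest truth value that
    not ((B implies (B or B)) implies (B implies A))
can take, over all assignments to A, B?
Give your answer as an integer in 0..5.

Take A = 0, B = 0:
B or B = 0 or 0 = 0
B implies (B or B) = 0 implies 0 = 5
B implies A = 0 implies 0 = 5
(B implies (B or B)) implies (B implies A) = 5 implies 5 = 5
not ((B implies (B or B)) implies (B implies A)) = not 5 = 0
No assignment yields a value below 0, so this is the minimum.

0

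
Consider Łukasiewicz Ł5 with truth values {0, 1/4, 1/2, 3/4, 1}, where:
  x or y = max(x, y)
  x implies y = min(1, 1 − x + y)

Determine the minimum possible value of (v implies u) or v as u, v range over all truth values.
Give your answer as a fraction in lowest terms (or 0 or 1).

Take u = 0, v = 1/2:
v implies u = 1/2 implies 0 = 1/2
(v implies u) or v = 1/2 or 1/2 = 1/2
No assignment yields a value below 1/2, so this is the minimum.

1/2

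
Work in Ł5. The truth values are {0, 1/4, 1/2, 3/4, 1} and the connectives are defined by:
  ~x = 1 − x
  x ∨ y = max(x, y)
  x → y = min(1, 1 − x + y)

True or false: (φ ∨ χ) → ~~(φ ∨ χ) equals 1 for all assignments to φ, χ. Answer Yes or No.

Yes

At φ = 1/2, χ = 0, for instance:
φ ∨ χ = 1/2 ∨ 0 = 1/2
~(φ ∨ χ) = ~1/2 = 1/2
~~(φ ∨ χ) = ~1/2 = 1/2
(φ ∨ χ) → ~~(φ ∨ χ) = 1/2 → 1/2 = 1
and checking the remaining 24 assignments likewise gives ≥ 1 in every case.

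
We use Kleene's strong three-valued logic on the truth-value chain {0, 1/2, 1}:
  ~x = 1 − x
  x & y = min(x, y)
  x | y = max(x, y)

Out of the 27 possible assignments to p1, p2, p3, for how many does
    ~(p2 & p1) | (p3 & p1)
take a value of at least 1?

17

value 1: 17 assignments (counts)
value 1/2: 9 assignments
value 0: 1 assignment
So 17 of the 27 assignments meet the threshold.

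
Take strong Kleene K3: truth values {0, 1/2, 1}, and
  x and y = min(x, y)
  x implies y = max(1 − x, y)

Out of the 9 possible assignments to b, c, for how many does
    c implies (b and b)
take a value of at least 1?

b = 0, c = 0 ↦ 1  ≥
b = 0, c = 1/2 ↦ 1/2  <
b = 0, c = 1 ↦ 0  <
b = 1/2, c = 0 ↦ 1  ≥
b = 1/2, c = 1/2 ↦ 1/2  <
b = 1/2, c = 1 ↦ 1/2  <
b = 1, c = 0 ↦ 1  ≥
b = 1, c = 1/2 ↦ 1  ≥
b = 1, c = 1 ↦ 1  ≥
So 5 of the 9 assignments meet the threshold.

5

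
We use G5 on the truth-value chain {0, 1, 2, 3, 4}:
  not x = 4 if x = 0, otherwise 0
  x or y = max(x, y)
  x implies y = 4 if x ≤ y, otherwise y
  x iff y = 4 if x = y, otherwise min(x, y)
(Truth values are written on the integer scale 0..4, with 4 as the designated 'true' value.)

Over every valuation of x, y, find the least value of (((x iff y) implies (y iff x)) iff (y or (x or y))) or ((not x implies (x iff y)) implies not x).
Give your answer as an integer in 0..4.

1

Take x = 1, y = 0:
x iff y = 1 iff 0 = 0
y iff x = 0 iff 1 = 0
(x iff y) implies (y iff x) = 0 implies 0 = 4
x or y = 1 or 0 = 1
y or (x or y) = 0 or 1 = 1
((x iff y) implies (y iff x)) iff (y or (x or y)) = 4 iff 1 = 1
not x = not 1 = 0
x iff y = 1 iff 0 = 0
not x implies (x iff y) = 0 implies 0 = 4
not x = not 1 = 0
(not x implies (x iff y)) implies not x = 4 implies 0 = 0
(((x iff y) implies (y iff x)) iff (y or (x or y))) or ((not x implies (x iff y)) implies not x) = 1 or 0 = 1
No assignment yields a value below 1, so this is the minimum.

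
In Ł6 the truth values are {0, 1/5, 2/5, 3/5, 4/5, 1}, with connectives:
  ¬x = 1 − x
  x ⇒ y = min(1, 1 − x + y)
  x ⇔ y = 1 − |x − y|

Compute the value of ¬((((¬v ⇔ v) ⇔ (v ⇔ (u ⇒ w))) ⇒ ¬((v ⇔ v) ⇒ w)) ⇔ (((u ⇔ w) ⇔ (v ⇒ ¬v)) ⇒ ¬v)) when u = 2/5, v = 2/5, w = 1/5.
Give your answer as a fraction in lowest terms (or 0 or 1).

¬v = ¬2/5 = 3/5
¬v ⇔ v = 3/5 ⇔ 2/5 = 4/5
u ⇒ w = 2/5 ⇒ 1/5 = 4/5
v ⇔ (u ⇒ w) = 2/5 ⇔ 4/5 = 3/5
(¬v ⇔ v) ⇔ (v ⇔ (u ⇒ w)) = 4/5 ⇔ 3/5 = 4/5
v ⇔ v = 2/5 ⇔ 2/5 = 1
(v ⇔ v) ⇒ w = 1 ⇒ 1/5 = 1/5
¬((v ⇔ v) ⇒ w) = ¬1/5 = 4/5
((¬v ⇔ v) ⇔ (v ⇔ (u ⇒ w))) ⇒ ¬((v ⇔ v) ⇒ w) = 4/5 ⇒ 4/5 = 1
u ⇔ w = 2/5 ⇔ 1/5 = 4/5
¬v = ¬2/5 = 3/5
v ⇒ ¬v = 2/5 ⇒ 3/5 = 1
(u ⇔ w) ⇔ (v ⇒ ¬v) = 4/5 ⇔ 1 = 4/5
¬v = ¬2/5 = 3/5
((u ⇔ w) ⇔ (v ⇒ ¬v)) ⇒ ¬v = 4/5 ⇒ 3/5 = 4/5
(((¬v ⇔ v) ⇔ (v ⇔ (u ⇒ w))) ⇒ ¬((v ⇔ v) ⇒ w)) ⇔ (((u ⇔ w) ⇔ (v ⇒ ¬v)) ⇒ ¬v) = 1 ⇔ 4/5 = 4/5
¬((((¬v ⇔ v) ⇔ (v ⇔ (u ⇒ w))) ⇒ ¬((v ⇔ v) ⇒ w)) ⇔ (((u ⇔ w) ⇔ (v ⇒ ¬v)) ⇒ ¬v)) = ¬4/5 = 1/5

1/5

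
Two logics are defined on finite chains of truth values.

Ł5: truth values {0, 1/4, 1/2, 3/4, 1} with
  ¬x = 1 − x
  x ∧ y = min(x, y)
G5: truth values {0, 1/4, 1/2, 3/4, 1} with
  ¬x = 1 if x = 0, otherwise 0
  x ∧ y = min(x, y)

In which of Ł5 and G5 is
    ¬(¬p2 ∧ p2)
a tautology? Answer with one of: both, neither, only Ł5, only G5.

In Ł5: at p2 = 1/4 the value is 3/4 — not a tautology.
In G5: every assignment gives 1 — tautology.

only G5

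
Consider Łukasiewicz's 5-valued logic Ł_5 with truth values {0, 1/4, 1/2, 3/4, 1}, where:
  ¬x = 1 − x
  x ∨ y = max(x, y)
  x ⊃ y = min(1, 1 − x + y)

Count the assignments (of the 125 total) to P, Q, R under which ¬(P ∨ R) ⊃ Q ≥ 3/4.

value 1: 95 assignments (counts)
value 3/4: 16 assignments (counts)
value 1/2: 9 assignments
value 1/4: 4 assignments
value 0: 1 assignment
So 111 of the 125 assignments meet the threshold.

111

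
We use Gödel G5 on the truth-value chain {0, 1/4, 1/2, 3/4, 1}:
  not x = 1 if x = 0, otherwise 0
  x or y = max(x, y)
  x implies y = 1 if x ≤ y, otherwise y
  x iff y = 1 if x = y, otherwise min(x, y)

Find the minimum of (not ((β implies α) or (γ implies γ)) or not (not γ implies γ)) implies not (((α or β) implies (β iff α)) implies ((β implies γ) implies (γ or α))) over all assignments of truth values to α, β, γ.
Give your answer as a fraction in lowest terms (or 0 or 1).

Take α = 0, β = 1/4, γ = 0:
β implies α = 1/4 implies 0 = 0
γ implies γ = 0 implies 0 = 1
(β implies α) or (γ implies γ) = 0 or 1 = 1
not ((β implies α) or (γ implies γ)) = not 1 = 0
not γ = not 0 = 1
not γ implies γ = 1 implies 0 = 0
not (not γ implies γ) = not 0 = 1
not ((β implies α) or (γ implies γ)) or not (not γ implies γ) = 0 or 1 = 1
α or β = 0 or 1/4 = 1/4
β iff α = 1/4 iff 0 = 0
(α or β) implies (β iff α) = 1/4 implies 0 = 0
β implies γ = 1/4 implies 0 = 0
γ or α = 0 or 0 = 0
(β implies γ) implies (γ or α) = 0 implies 0 = 1
((α or β) implies (β iff α)) implies ((β implies γ) implies (γ or α)) = 0 implies 1 = 1
not (((α or β) implies (β iff α)) implies ((β implies γ) implies (γ or α))) = not 1 = 0
(not ((β implies α) or (γ implies γ)) or not (not γ implies γ)) implies not (((α or β) implies (β iff α)) implies ((β implies γ) implies (γ or α))) = 1 implies 0 = 0
No assignment yields a value below 0, so this is the minimum.

0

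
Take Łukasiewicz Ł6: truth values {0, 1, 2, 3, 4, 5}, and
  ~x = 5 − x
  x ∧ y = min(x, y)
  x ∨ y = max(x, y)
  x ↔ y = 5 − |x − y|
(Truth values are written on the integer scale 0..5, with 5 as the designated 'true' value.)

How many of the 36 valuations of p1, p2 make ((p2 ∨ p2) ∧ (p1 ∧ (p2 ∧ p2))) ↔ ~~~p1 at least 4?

value 5: 3 assignments (counts)
value 4: 11 assignments (counts)
value 3: 4 assignments
value 2: 9 assignments
value 1: 2 assignments
value 0: 7 assignments
So 14 of the 36 assignments meet the threshold.

14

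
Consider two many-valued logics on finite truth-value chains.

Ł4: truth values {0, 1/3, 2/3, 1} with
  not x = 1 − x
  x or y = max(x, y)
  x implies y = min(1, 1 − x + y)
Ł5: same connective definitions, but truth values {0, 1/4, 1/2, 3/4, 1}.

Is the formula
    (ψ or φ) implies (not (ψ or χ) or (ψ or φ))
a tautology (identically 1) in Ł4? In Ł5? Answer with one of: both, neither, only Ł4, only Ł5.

In Ł4: every assignment gives 1 — tautology.
In Ł5: every assignment gives 1 — tautology.

both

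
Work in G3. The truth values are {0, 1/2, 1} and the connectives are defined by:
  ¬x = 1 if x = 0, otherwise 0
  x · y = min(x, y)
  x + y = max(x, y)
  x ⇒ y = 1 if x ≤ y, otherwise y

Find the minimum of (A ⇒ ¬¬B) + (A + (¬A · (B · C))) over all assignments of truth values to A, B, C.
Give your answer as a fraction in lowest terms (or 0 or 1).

1/2

Take A = 1/2, B = 0, C = 0:
¬B = ¬0 = 1
¬¬B = ¬1 = 0
A ⇒ ¬¬B = 1/2 ⇒ 0 = 0
¬A = ¬1/2 = 0
B · C = 0 · 0 = 0
¬A · (B · C) = 0 · 0 = 0
A + (¬A · (B · C)) = 1/2 + 0 = 1/2
(A ⇒ ¬¬B) + (A + (¬A · (B · C))) = 0 + 1/2 = 1/2
No assignment yields a value below 1/2, so this is the minimum.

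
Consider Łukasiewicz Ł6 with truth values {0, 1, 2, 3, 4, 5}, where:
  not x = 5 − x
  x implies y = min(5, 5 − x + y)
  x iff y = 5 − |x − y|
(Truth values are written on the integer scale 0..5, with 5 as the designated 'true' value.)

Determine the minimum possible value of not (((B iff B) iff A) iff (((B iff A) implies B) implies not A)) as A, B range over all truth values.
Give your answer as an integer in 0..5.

1

Take A = 2, B = 4:
B iff B = 4 iff 4 = 5
(B iff B) iff A = 5 iff 2 = 2
B iff A = 4 iff 2 = 3
(B iff A) implies B = 3 implies 4 = 5
not A = not 2 = 3
((B iff A) implies B) implies not A = 5 implies 3 = 3
((B iff B) iff A) iff (((B iff A) implies B) implies not A) = 2 iff 3 = 4
not (((B iff B) iff A) iff (((B iff A) implies B) implies not A)) = not 4 = 1
No assignment yields a value below 1, so this is the minimum.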